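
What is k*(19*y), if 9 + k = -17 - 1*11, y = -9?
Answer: 6327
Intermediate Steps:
k = -37 (k = -9 + (-17 - 1*11) = -9 + (-17 - 11) = -9 - 28 = -37)
k*(19*y) = -703*(-9) = -37*(-171) = 6327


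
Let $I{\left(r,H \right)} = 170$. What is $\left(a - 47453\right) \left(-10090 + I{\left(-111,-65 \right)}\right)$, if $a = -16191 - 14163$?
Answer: $771845440$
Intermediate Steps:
$a = -30354$
$\left(a - 47453\right) \left(-10090 + I{\left(-111,-65 \right)}\right) = \left(-30354 - 47453\right) \left(-10090 + 170\right) = \left(-77807\right) \left(-9920\right) = 771845440$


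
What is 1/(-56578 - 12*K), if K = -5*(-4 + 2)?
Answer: -1/56698 ≈ -1.7637e-5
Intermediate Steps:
K = 10 (K = -5*(-2) = 10)
1/(-56578 - 12*K) = 1/(-56578 - 12*10) = 1/(-56578 - 120) = 1/(-56698) = -1/56698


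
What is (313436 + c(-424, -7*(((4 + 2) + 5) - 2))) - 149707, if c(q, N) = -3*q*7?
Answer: 172633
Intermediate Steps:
c(q, N) = -21*q
(313436 + c(-424, -7*(((4 + 2) + 5) - 2))) - 149707 = (313436 - 21*(-424)) - 149707 = (313436 + 8904) - 149707 = 322340 - 149707 = 172633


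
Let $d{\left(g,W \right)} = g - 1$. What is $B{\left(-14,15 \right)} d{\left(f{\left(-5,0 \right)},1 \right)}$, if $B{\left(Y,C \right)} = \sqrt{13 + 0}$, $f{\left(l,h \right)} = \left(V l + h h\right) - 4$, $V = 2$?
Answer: $- 15 \sqrt{13} \approx -54.083$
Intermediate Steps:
$f{\left(l,h \right)} = -4 + h^{2} + 2 l$ ($f{\left(l,h \right)} = \left(2 l + h h\right) - 4 = \left(2 l + h^{2}\right) - 4 = \left(h^{2} + 2 l\right) - 4 = -4 + h^{2} + 2 l$)
$d{\left(g,W \right)} = -1 + g$
$B{\left(Y,C \right)} = \sqrt{13}$
$B{\left(-14,15 \right)} d{\left(f{\left(-5,0 \right)},1 \right)} = \sqrt{13} \left(-1 + \left(-4 + 0^{2} + 2 \left(-5\right)\right)\right) = \sqrt{13} \left(-1 - 14\right) = \sqrt{13} \left(-15\right) = - 15 \sqrt{13}$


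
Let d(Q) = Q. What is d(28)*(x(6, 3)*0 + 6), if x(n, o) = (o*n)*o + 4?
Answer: 168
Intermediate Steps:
x(n, o) = 4 + n*o**2 (x(n, o) = (n*o)*o + 4 = n*o**2 + 4 = 4 + n*o**2)
d(28)*(x(6, 3)*0 + 6) = 28*((4 + 6*3**2)*0 + 6) = 28*((4 + 6*9)*0 + 6) = 28*((4 + 54)*0 + 6) = 28*(58*0 + 6) = 28*(0 + 6) = 28*6 = 168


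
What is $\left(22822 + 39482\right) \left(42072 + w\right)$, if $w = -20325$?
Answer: $1354925088$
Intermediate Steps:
$\left(22822 + 39482\right) \left(42072 + w\right) = \left(22822 + 39482\right) \left(42072 - 20325\right) = 62304 \cdot 21747 = 1354925088$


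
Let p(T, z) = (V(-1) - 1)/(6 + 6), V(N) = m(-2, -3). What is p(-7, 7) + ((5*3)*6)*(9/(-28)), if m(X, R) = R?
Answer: -1229/42 ≈ -29.262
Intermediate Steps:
V(N) = -3
p(T, z) = -⅓ (p(T, z) = (-3 - 1)/(6 + 6) = -4/12 = -4*1/12 = -⅓)
p(-7, 7) + ((5*3)*6)*(9/(-28)) = -⅓ + ((5*3)*6)*(9/(-28)) = -⅓ + (15*6)*(9*(-1/28)) = -⅓ + 90*(-9/28) = -⅓ - 405/14 = -1229/42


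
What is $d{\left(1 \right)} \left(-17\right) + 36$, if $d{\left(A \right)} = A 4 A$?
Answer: $-32$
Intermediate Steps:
$d{\left(A \right)} = 4 A^{2}$ ($d{\left(A \right)} = 4 A A = 4 A^{2}$)
$d{\left(1 \right)} \left(-17\right) + 36 = 4 \cdot 1^{2} \left(-17\right) + 36 = 4 \cdot 1 \left(-17\right) + 36 = 4 \left(-17\right) + 36 = -68 + 36 = -32$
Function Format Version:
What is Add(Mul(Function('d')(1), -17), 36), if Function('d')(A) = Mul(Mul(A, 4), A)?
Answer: -32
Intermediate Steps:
Function('d')(A) = Mul(4, Pow(A, 2)) (Function('d')(A) = Mul(Mul(4, A), A) = Mul(4, Pow(A, 2)))
Add(Mul(Function('d')(1), -17), 36) = Add(Mul(Mul(4, Pow(1, 2)), -17), 36) = Add(Mul(Mul(4, 1), -17), 36) = Add(Mul(4, -17), 36) = Add(-68, 36) = -32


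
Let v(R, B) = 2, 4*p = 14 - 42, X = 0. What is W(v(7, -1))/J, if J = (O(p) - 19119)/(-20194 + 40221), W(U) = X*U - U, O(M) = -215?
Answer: 2861/1381 ≈ 2.0717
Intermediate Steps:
p = -7 (p = (14 - 42)/4 = (¼)*(-28) = -7)
W(U) = -U (W(U) = 0*U - U = 0 - U = -U)
J = -2762/2861 (J = (-215 - 19119)/(-20194 + 40221) = -19334/20027 = -19334*1/20027 = -2762/2861 ≈ -0.96540)
W(v(7, -1))/J = (-1*2)/(-2762/2861) = -2*(-2861/2762) = 2861/1381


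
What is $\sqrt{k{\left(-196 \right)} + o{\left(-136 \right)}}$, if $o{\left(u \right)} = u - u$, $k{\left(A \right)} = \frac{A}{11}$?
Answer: $\frac{14 i \sqrt{11}}{11} \approx 4.2212 i$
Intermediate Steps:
$k{\left(A \right)} = \frac{A}{11}$ ($k{\left(A \right)} = A \frac{1}{11} = \frac{A}{11}$)
$o{\left(u \right)} = 0$
$\sqrt{k{\left(-196 \right)} + o{\left(-136 \right)}} = \sqrt{\frac{1}{11} \left(-196\right) + 0} = \sqrt{- \frac{196}{11} + 0} = \sqrt{- \frac{196}{11}} = \frac{14 i \sqrt{11}}{11}$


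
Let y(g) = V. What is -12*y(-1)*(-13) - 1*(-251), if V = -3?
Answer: -217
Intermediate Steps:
y(g) = -3
-12*y(-1)*(-13) - 1*(-251) = -12*(-3)*(-13) - 1*(-251) = 36*(-13) + 251 = -468 + 251 = -217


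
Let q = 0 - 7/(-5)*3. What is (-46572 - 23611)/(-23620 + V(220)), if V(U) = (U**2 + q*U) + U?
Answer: -70183/25924 ≈ -2.7073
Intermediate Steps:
q = 21/5 (q = 0 - 7*(-1/5)*3 = 0 + (7/5)*3 = 0 + 21/5 = 21/5 ≈ 4.2000)
V(U) = U**2 + 26*U/5 (V(U) = (U**2 + 21*U/5) + U = U**2 + 26*U/5)
(-46572 - 23611)/(-23620 + V(220)) = (-46572 - 23611)/(-23620 + (1/5)*220*(26 + 5*220)) = -70183/(-23620 + (1/5)*220*(26 + 1100)) = -70183/(-23620 + (1/5)*220*1126) = -70183/(-23620 + 49544) = -70183/25924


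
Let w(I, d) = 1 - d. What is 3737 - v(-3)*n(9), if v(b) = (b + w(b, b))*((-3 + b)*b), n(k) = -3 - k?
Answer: 3953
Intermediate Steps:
v(b) = b*(-3 + b) (v(b) = (b + (1 - b))*((-3 + b)*b) = 1*(b*(-3 + b)) = b*(-3 + b))
3737 - v(-3)*n(9) = 3737 - (-3*(-3 - 3))*(-3 - 1*9) = 3737 - (-3*(-6))*(-3 - 9) = 3737 - 18*(-12) = 3737 - 1*(-216) = 3737 + 216 = 3953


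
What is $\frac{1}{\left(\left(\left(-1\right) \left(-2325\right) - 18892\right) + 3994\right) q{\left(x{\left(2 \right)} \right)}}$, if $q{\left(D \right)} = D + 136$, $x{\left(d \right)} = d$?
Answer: $- \frac{1}{1735074} \approx -5.7634 \cdot 10^{-7}$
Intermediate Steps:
$q{\left(D \right)} = 136 + D$
$\frac{1}{\left(\left(\left(-1\right) \left(-2325\right) - 18892\right) + 3994\right) q{\left(x{\left(2 \right)} \right)}} = \frac{1}{\left(\left(\left(-1\right) \left(-2325\right) - 18892\right) + 3994\right) \left(136 + 2\right)} = \frac{1}{\left(\left(2325 - 18892\right) + 3994\right) 138} = \frac{1}{-16567 + 3994} \cdot \frac{1}{138} = \frac{1}{-12573} \cdot \frac{1}{138} = \left(- \frac{1}{12573}\right) \frac{1}{138} = - \frac{1}{1735074}$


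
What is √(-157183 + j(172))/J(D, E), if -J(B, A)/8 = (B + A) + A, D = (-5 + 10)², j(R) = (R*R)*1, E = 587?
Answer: -I*√127599/9592 ≈ -0.03724*I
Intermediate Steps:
j(R) = R² (j(R) = R²*1 = R²)
D = 25 (D = 5² = 25)
J(B, A) = -16*A - 8*B (J(B, A) = -8*((B + A) + A) = -8*((A + B) + A) = -8*(B + 2*A) = -16*A - 8*B)
√(-157183 + j(172))/J(D, E) = √(-157183 + 172²)/(-16*587 - 8*25) = √(-157183 + 29584)/(-9392 - 200) = √(-127599)/(-9592) = (I*√127599)*(-1/9592) = -I*√127599/9592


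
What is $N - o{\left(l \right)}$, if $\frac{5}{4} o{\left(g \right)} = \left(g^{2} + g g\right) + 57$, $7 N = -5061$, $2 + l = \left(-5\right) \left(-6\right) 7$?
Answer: $-69991$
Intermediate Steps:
$l = 208$ ($l = -2 + \left(-5\right) \left(-6\right) 7 = -2 + 30 \cdot 7 = -2 + 210 = 208$)
$N = -723$ ($N = \frac{1}{7} \left(-5061\right) = -723$)
$o{\left(g \right)} = \frac{228}{5} + \frac{8 g^{2}}{5}$ ($o{\left(g \right)} = \frac{4 \left(\left(g^{2} + g g\right) + 57\right)}{5} = \frac{4 \left(\left(g^{2} + g^{2}\right) + 57\right)}{5} = \frac{4 \left(2 g^{2} + 57\right)}{5} = \frac{4 \left(57 + 2 g^{2}\right)}{5} = \frac{228}{5} + \frac{8 g^{2}}{5}$)
$N - o{\left(l \right)} = -723 - \left(\frac{228}{5} + \frac{8 \cdot 208^{2}}{5}\right) = -723 - \left(\frac{228}{5} + \frac{8}{5} \cdot 43264\right) = -723 - \left(\frac{228}{5} + \frac{346112}{5}\right) = -723 - 69268 = -69991$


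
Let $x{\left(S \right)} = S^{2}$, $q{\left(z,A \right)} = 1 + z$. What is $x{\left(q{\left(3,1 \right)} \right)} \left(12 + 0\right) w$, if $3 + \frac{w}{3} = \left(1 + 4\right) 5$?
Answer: $12672$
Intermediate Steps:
$w = 66$ ($w = -9 + 3 \left(1 + 4\right) 5 = -9 + 3 \cdot 5 \cdot 5 = -9 + 3 \cdot 25 = -9 + 75 = 66$)
$x{\left(q{\left(3,1 \right)} \right)} \left(12 + 0\right) w = \left(1 + 3\right)^{2} \left(12 + 0\right) 66 = 4^{2} \cdot 12 \cdot 66 = 16 \cdot 12 \cdot 66 = 192 \cdot 66 = 12672$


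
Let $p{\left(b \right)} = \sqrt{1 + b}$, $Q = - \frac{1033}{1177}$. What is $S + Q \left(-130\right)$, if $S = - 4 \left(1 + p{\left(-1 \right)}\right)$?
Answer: $\frac{129582}{1177} \approx 110.1$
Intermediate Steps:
$Q = - \frac{1033}{1177}$ ($Q = \left(-1033\right) \frac{1}{1177} = - \frac{1033}{1177} \approx -0.87766$)
$S = -4$ ($S = - 4 \left(1 + \sqrt{1 - 1}\right) = - 4 \left(1 + \sqrt{0}\right) = - 4 \left(1 + 0\right) = \left(-4\right) 1 = -4$)
$S + Q \left(-130\right) = -4 - - \frac{134290}{1177} = -4 + \frac{134290}{1177} = \frac{129582}{1177}$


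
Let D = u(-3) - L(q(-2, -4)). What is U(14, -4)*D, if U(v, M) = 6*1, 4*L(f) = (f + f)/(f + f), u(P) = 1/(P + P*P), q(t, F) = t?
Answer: -½ ≈ -0.50000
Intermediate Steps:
u(P) = 1/(P + P²)
L(f) = ¼ (L(f) = ((f + f)/(f + f))/4 = ((2*f)/((2*f)))/4 = ((2*f)*(1/(2*f)))/4 = (¼)*1 = ¼)
U(v, M) = 6
D = -1/12 (D = 1/((-3)*(1 - 3)) - 1*¼ = -⅓/(-2) - ¼ = -⅓*(-½) - ¼ = ⅙ - ¼ = -1/12 ≈ -0.083333)
U(14, -4)*D = 6*(-1/12) = -½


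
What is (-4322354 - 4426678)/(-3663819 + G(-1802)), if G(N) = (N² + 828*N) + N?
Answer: 8749032/1910473 ≈ 4.5795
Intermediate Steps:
G(N) = N² + 829*N
(-4322354 - 4426678)/(-3663819 + G(-1802)) = (-4322354 - 4426678)/(-3663819 - 1802*(829 - 1802)) = -8749032/(-3663819 - 1802*(-973)) = -8749032/(-3663819 + 1753346) = -8749032/(-1910473) = -8749032*(-1/1910473) = 8749032/1910473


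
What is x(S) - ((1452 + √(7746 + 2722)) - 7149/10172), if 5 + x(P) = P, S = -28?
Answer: -15098271/10172 - 2*√2617 ≈ -1586.6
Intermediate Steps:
x(P) = -5 + P
x(S) - ((1452 + √(7746 + 2722)) - 7149/10172) = (-5 - 28) - ((1452 + √(7746 + 2722)) - 7149/10172) = -33 - ((1452 + √10468) - 7149*1/10172) = -33 - ((1452 + 2*√2617) - 7149/10172) = -33 - (14762595/10172 + 2*√2617) = -33 + (-14762595/10172 - 2*√2617) = -15098271/10172 - 2*√2617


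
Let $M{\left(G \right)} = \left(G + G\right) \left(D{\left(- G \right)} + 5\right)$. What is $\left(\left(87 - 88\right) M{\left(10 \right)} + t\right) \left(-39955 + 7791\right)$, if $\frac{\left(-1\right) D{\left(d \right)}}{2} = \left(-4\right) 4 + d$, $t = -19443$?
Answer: $662031612$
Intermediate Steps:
$D{\left(d \right)} = 32 - 2 d$ ($D{\left(d \right)} = - 2 \left(\left(-4\right) 4 + d\right) = - 2 \left(-16 + d\right) = 32 - 2 d$)
$M{\left(G \right)} = 2 G \left(37 + 2 G\right)$ ($M{\left(G \right)} = \left(G + G\right) \left(\left(32 - 2 \left(- G\right)\right) + 5\right) = 2 G \left(\left(32 + 2 G\right) + 5\right) = 2 G \left(37 + 2 G\right)$)
$\left(\left(87 - 88\right) M{\left(10 \right)} + t\right) \left(-39955 + 7791\right) = \left(\left(87 - 88\right) 2 \cdot 10 \left(37 + 2 \cdot 10\right) - 19443\right) \left(-39955 + 7791\right) = \left(- 2 \cdot 10 \left(37 + 20\right) - 19443\right) \left(-32164\right) = \left(- 2 \cdot 10 \cdot 57 - 19443\right) \left(-32164\right) = \left(\left(-1\right) 1140 - 19443\right) \left(-32164\right) = \left(-1140 - 19443\right) \left(-32164\right) = \left(-20583\right) \left(-32164\right) = 662031612$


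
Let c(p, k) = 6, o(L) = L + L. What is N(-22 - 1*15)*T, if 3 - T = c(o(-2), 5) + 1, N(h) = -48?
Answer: 192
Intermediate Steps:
o(L) = 2*L
T = -4 (T = 3 - (6 + 1) = 3 - 1*7 = 3 - 7 = -4)
N(-22 - 1*15)*T = -48*(-4) = 192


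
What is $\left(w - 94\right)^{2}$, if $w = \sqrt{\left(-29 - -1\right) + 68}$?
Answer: $8876 - 376 \sqrt{10} \approx 7687.0$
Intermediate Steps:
$w = 2 \sqrt{10}$ ($w = \sqrt{\left(-29 + 1\right) + 68} = \sqrt{-28 + 68} = \sqrt{40} = 2 \sqrt{10} \approx 6.3246$)
$\left(w - 94\right)^{2} = \left(2 \sqrt{10} - 94\right)^{2} = \left(-94 + 2 \sqrt{10}\right)^{2}$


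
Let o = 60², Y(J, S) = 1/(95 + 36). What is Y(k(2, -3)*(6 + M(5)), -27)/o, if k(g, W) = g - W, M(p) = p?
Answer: 1/471600 ≈ 2.1204e-6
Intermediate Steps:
Y(J, S) = 1/131
o = 3600
Y(k(2, -3)*(6 + M(5)), -27)/o = (1/131)/3600 = (1/131)*(1/3600) = 1/471600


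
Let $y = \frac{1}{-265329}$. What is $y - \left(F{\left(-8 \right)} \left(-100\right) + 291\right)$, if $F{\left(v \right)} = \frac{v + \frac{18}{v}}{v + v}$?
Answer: $- \frac{963409615}{4245264} \approx -226.94$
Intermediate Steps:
$y = - \frac{1}{265329} \approx -3.7689 \cdot 10^{-6}$
$F{\left(v \right)} = \frac{v + \frac{18}{v}}{2 v}$
$y - \left(F{\left(-8 \right)} \left(-100\right) + 291\right) = - \frac{1}{265329} - \left(\left(\frac{1}{2} + \frac{9}{64}\right) \left(-100\right) + 291\right) = - \frac{1}{265329} - \left(\frac{41}{64} \left(-100\right) + 291\right) = - \frac{1}{265329} - \left(- \frac{1025}{16} + 291\right) = - \frac{1}{265329} - \frac{3631}{16} = - \frac{963409615}{4245264}$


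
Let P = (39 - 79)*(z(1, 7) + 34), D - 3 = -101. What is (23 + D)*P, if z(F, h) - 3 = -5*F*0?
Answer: 111000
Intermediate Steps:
z(F, h) = 3 (z(F, h) = 3 - 5*F*0 = 3 + 0 = 3)
D = -98 (D = 3 - 101 = -98)
P = -1480 (P = (39 - 79)*(3 + 34) = -40*37 = -1480)
(23 + D)*P = (23 - 98)*(-1480) = -75*(-1480) = 111000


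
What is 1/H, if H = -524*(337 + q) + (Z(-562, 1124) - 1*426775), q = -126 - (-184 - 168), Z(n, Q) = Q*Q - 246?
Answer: 1/541343 ≈ 1.8473e-6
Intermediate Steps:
Z(n, Q) = -246 + Q**2 (Z(n, Q) = Q**2 - 246 = -246 + Q**2)
q = 226 (q = -126 - 1*(-352) = -126 + 352 = 226)
H = 541343 (H = -524*(337 + 226) + ((-246 + 1124**2) - 1*426775) = -524*563 + ((-246 + 1263376) - 426775) = -295012 + (1263130 - 426775) = -295012 + 836355 = 541343)
1/H = 1/541343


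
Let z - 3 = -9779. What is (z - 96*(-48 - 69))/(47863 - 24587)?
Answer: 364/5819 ≈ 0.062554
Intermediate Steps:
z = -9776 (z = 3 - 9779 = -9776)
(z - 96*(-48 - 69))/(47863 - 24587) = (-9776 - 96*(-48 - 69))/(47863 - 24587) = (-9776 - 96*(-117))/23276 = (-9776 + 11232)*(1/23276) = 1456*(1/23276) = 364/5819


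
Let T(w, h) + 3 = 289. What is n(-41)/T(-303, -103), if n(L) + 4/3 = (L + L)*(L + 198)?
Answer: -19313/429 ≈ -45.019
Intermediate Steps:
T(w, h) = 286 (T(w, h) = -3 + 289 = 286)
n(L) = -4/3 + 2*L*(198 + L) (n(L) = -4/3 + (L + L)*(L + 198) = -4/3 + (2*L)*(198 + L) = -4/3 + 2*L*(198 + L))
n(-41)/T(-303, -103) = (-4/3 + 2*(-41)**2 + 396*(-41))/286 = (-4/3 + 2*1681 - 16236)*(1/286) = (-4/3 + 3362 - 16236)*(1/286) = -38626/3*1/286 = -19313/429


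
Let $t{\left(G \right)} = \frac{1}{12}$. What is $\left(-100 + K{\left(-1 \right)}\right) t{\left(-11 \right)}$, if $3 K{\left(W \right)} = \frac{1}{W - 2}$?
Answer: $- \frac{901}{108} \approx -8.3426$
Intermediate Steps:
$t{\left(G \right)} = \frac{1}{12}$
$K{\left(W \right)} = \frac{1}{3 \left(-2 + W\right)}$ ($K{\left(W \right)} = \frac{1}{3 \left(W - 2\right)} = \frac{1}{3 \left(-2 + W\right)}$)
$\left(-100 + K{\left(-1 \right)}\right) t{\left(-11 \right)} = \left(-100 + \frac{1}{3 \left(-2 - 1\right)}\right) \frac{1}{12} = \left(-100 + \frac{1}{3 \left(-3\right)}\right) \frac{1}{12} = \left(-100 + \frac{1}{3} \left(- \frac{1}{3}\right)\right) \frac{1}{12} = \left(-100 - \frac{1}{9}\right) \frac{1}{12} = \left(- \frac{901}{9}\right) \frac{1}{12} = - \frac{901}{108}$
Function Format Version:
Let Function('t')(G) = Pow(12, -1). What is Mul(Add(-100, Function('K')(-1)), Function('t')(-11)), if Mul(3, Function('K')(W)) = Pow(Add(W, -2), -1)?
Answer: Rational(-901, 108) ≈ -8.3426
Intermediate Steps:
Function('t')(G) = Rational(1, 12)
Function('K')(W) = Mul(Rational(1, 3), Pow(Add(-2, W), -1)) (Function('K')(W) = Mul(Rational(1, 3), Pow(Add(W, -2), -1)) = Mul(Rational(1, 3), Pow(Add(-2, W), -1)))
Mul(Add(-100, Function('K')(-1)), Function('t')(-11)) = Mul(Add(-100, Mul(Rational(1, 3), Pow(Add(-2, -1), -1))), Rational(1, 12)) = Mul(Add(-100, Mul(Rational(1, 3), Pow(-3, -1))), Rational(1, 12)) = Mul(Add(-100, Mul(Rational(1, 3), Rational(-1, 3))), Rational(1, 12)) = Mul(Add(-100, Rational(-1, 9)), Rational(1, 12)) = Mul(Rational(-901, 9), Rational(1, 12)) = Rational(-901, 108)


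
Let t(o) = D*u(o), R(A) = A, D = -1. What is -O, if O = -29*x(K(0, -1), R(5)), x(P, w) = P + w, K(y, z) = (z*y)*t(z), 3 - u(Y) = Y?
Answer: 145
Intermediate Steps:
u(Y) = 3 - Y
t(o) = -3 + o (t(o) = -(3 - o) = -3 + o)
K(y, z) = y*z*(-3 + z) (K(y, z) = (z*y)*(-3 + z) = (y*z)*(-3 + z) = y*z*(-3 + z))
O = -145 (O = -29*(0*(-1)*(-3 - 1) + 5) = -29*(0*(-1)*(-4) + 5) = -29*(0 + 5) = -29*5 = -145)
-O = -1*(-145) = 145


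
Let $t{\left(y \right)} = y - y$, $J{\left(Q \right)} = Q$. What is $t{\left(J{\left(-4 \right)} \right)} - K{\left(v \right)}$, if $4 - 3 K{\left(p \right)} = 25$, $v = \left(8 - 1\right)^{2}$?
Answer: $7$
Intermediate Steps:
$v = 49$ ($v = 7^{2} = 49$)
$K{\left(p \right)} = -7$ ($K{\left(p \right)} = \frac{4}{3} - \frac{25}{3} = -7$)
$t{\left(y \right)} = 0$
$t{\left(J{\left(-4 \right)} \right)} - K{\left(v \right)} = 0 - -7 = 0 + 7 = 7$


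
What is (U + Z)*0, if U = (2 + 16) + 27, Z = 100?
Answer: 0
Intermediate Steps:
U = 45 (U = 18 + 27 = 45)
(U + Z)*0 = (45 + 100)*0 = 145*0 = 0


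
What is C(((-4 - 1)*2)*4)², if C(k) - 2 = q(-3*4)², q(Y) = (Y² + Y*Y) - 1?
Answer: 6784981641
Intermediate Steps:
q(Y) = -1 + 2*Y² (q(Y) = (Y² + Y²) - 1 = 2*Y² - 1 = -1 + 2*Y²)
C(k) = 82371 (C(k) = 2 + (-1 + 2*(-3*4)²)² = 2 + (-1 + 2*(-12)²)² = 2 + (-1 + 2*144)² = 2 + (-1 + 288)² = 2 + 287² = 2 + 82369 = 82371)
C(((-4 - 1)*2)*4)² = 82371² = 6784981641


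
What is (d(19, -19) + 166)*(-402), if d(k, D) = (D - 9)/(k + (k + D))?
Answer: -1256652/19 ≈ -66140.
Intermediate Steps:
d(k, D) = (-9 + D)/(D + 2*k) (d(k, D) = (-9 + D)/(k + (D + k)) = (-9 + D)/(D + 2*k))
(d(19, -19) + 166)*(-402) = ((-9 - 19)/(-19 + 2*19) + 166)*(-402) = (-28/(-19 + 38) + 166)*(-402) = (-28/19 + 166)*(-402) = (3126/19)*(-402) = -1256652/19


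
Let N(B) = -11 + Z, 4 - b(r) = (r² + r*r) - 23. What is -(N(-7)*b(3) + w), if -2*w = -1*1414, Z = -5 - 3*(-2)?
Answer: -617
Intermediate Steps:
Z = 1 (Z = -5 + 6 = 1)
b(r) = 27 - 2*r² (b(r) = 4 - ((r² + r*r) - 23) = 4 - ((r² + r²) - 23) = 4 - (2*r² - 23) = 4 - (-23 + 2*r²) = 4 + (23 - 2*r²) = 27 - 2*r²)
N(B) = -10 (N(B) = -11 + 1 = -10)
w = 707 (w = -(-1)*1414/2 = -½*(-1414) = 707)
-(N(-7)*b(3) + w) = -(-10*(27 - 2*3²) + 707) = -(-10*(27 - 2*9) + 707) = -(-10*(27 - 18) + 707) = -(-10*9 + 707) = -(-90 + 707) = -1*617 = -617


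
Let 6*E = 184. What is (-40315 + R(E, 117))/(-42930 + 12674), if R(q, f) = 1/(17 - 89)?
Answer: 2902681/2178432 ≈ 1.3325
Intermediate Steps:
E = 92/3 (E = (⅙)*184 = 92/3 ≈ 30.667)
R(q, f) = -1/72 (R(q, f) = 1/(-72) = -1/72)
(-40315 + R(E, 117))/(-42930 + 12674) = (-40315 - 1/72)/(-42930 + 12674) = -2902681/72/(-30256) = -2902681/72*(-1/30256) = 2902681/2178432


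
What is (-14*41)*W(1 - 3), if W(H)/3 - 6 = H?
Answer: -6888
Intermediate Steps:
W(H) = 18 + 3*H
(-14*41)*W(1 - 3) = (-14*41)*(18 + 3*(1 - 3)) = -574*(18 + 3*(-2)) = -574*(18 - 6) = -574*12 = -6888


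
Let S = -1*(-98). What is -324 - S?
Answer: -422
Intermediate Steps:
S = 98
-324 - S = -324 - 1*98 = -324 - 98 = -422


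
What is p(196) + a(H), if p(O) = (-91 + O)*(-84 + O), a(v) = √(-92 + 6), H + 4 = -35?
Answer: 11760 + I*√86 ≈ 11760.0 + 9.2736*I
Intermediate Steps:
H = -39 (H = -4 - 35 = -39)
a(v) = I*√86 (a(v) = √(-86) = I*√86)
p(196) + a(H) = (7644 + 196² - 175*196) + I*√86 = (7644 + 38416 - 34300) + I*√86 = 11760 + I*√86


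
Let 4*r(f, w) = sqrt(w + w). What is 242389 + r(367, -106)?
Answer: 242389 + I*sqrt(53)/2 ≈ 2.4239e+5 + 3.6401*I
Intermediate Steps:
r(f, w) = sqrt(2)*sqrt(w)/4 (r(f, w) = sqrt(w + w)/4 = sqrt(2*w)/4 = (sqrt(2)*sqrt(w))/4 = sqrt(2)*sqrt(w)/4)
242389 + r(367, -106) = 242389 + sqrt(2)*sqrt(-106)/4 = 242389 + sqrt(2)*(I*sqrt(106))/4 = 242389 + I*sqrt(53)/2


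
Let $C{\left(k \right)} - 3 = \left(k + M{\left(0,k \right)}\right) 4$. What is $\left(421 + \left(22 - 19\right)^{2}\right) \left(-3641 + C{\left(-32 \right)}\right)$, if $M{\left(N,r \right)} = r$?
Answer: $-1674420$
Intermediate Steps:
$C{\left(k \right)} = 3 + 8 k$ ($C{\left(k \right)} = 3 + \left(k + k\right) 4 = 3 + 2 k 4 = 3 + 8 k$)
$\left(421 + \left(22 - 19\right)^{2}\right) \left(-3641 + C{\left(-32 \right)}\right) = \left(421 + \left(22 - 19\right)^{2}\right) \left(-3641 + \left(3 + 8 \left(-32\right)\right)\right) = \left(421 + 3^{2}\right) \left(-3641 + \left(3 - 256\right)\right) = \left(421 + 9\right) \left(-3641 - 253\right) = 430 \left(-3894\right) = -1674420$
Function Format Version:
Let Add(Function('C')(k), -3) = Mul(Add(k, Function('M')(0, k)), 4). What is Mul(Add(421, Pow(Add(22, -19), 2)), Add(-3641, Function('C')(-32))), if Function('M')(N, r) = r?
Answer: -1674420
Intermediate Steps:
Function('C')(k) = Add(3, Mul(8, k)) (Function('C')(k) = Add(3, Mul(Add(k, k), 4)) = Add(3, Mul(Mul(2, k), 4)) = Add(3, Mul(8, k)))
Mul(Add(421, Pow(Add(22, -19), 2)), Add(-3641, Function('C')(-32))) = Mul(Add(421, Pow(Add(22, -19), 2)), Add(-3641, Add(3, Mul(8, -32)))) = Mul(Add(421, Pow(3, 2)), Add(-3641, Add(3, -256))) = Mul(Add(421, 9), Add(-3641, -253)) = Mul(430, -3894) = -1674420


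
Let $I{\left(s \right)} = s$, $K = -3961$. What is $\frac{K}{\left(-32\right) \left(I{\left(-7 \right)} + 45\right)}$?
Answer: $\frac{3961}{1216} \approx 3.2574$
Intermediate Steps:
$\frac{K}{\left(-32\right) \left(I{\left(-7 \right)} + 45\right)} = - \frac{3961}{\left(-32\right) \left(-7 + 45\right)} = - \frac{3961}{\left(-32\right) 38} = - \frac{3961}{-1216} = \left(-3961\right) \left(- \frac{1}{1216}\right) = \frac{3961}{1216}$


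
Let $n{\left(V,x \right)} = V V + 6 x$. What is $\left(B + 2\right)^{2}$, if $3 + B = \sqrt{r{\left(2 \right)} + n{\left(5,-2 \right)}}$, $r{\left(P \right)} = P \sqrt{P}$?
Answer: $\left(1 - \sqrt{13 + 2 \sqrt{2}}\right)^{2} \approx 8.8714$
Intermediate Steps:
$r{\left(P \right)} = P^{\frac{3}{2}}$
$n{\left(V,x \right)} = V^{2} + 6 x$
$B = -3 + \sqrt{13 + 2 \sqrt{2}}$ ($B = -3 + \sqrt{2^{\frac{3}{2}} + \left(5^{2} + 6 \left(-2\right)\right)} = -3 + \sqrt{2 \sqrt{2} + \left(25 - 12\right)} = -3 + \sqrt{2 \sqrt{2} + 13} = -3 + \sqrt{13 + 2 \sqrt{2}} \approx 0.9785$)
$\left(B + 2\right)^{2} = \left(\left(-3 + \sqrt{13 + 2 \sqrt{2}}\right) + 2\right)^{2} = \left(-1 + \sqrt{13 + 2 \sqrt{2}}\right)^{2}$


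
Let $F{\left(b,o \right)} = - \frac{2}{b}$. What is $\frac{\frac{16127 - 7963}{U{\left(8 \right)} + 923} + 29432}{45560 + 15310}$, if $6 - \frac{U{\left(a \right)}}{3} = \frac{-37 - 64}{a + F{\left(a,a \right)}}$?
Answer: $\frac{89448554}{184941321} \approx 0.48366$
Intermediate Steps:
$U{\left(a \right)} = 18 + \frac{303}{a - \frac{2}{a}}$ ($U{\left(a \right)} = 18 - 3 \frac{-37 - 64}{a - \frac{2}{a}} = 18 - 3 \left(- \frac{101}{a - \frac{2}{a}}\right) = 18 + \frac{303}{a - \frac{2}{a}}$)
$\frac{\frac{16127 - 7963}{U{\left(8 \right)} + 923} + 29432}{45560 + 15310} = \frac{\frac{16127 - 7963}{\frac{3 \left(-12 + 8 \left(101 + 6 \cdot 8\right)\right)}{-2 + 8^{2}} + 923} + 29432}{45560 + 15310} = \frac{\frac{8164}{\frac{3 \left(-12 + 8 \left(101 + 48\right)\right)}{-2 + 64} + 923} + 29432}{60870} = \left(\frac{8164}{\frac{3 \left(-12 + 8 \cdot 149\right)}{62} + 923} + 29432\right) \frac{1}{60870} = \left(\frac{8164}{3 \cdot \frac{1}{62} \left(-12 + 1192\right) + 923} + 29432\right) \frac{1}{60870} = \left(\frac{8164}{3 \cdot \frac{1}{62} \cdot 1180 + 923} + 29432\right) \frac{1}{60870} = \left(\frac{8164}{\frac{1770}{31} + 923} + 29432\right) \frac{1}{60870} = \left(\frac{8164}{\frac{30383}{31}} + 29432\right) \frac{1}{60870} = \left(8164 \cdot \frac{31}{30383} + 29432\right) \frac{1}{60870} = \left(\frac{253084}{30383} + 29432\right) \frac{1}{60870} = \frac{894485540}{30383} \cdot \frac{1}{60870} = \frac{89448554}{184941321}$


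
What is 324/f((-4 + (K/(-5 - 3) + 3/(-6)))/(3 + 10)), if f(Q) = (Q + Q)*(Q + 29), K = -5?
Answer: -584064/30845 ≈ -18.935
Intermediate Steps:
f(Q) = 2*Q*(29 + Q) (f(Q) = (2*Q)*(29 + Q) = 2*Q*(29 + Q))
324/f((-4 + (K/(-5 - 3) + 3/(-6)))/(3 + 10)) = 324/((2*((-4 + (-5/(-5 - 3) + 3/(-6)))/(3 + 10))*(29 + (-4 + (-5/(-5 - 3) + 3/(-6)))/(3 + 10)))) = 324/((2*((-4 + (-5/(-8) + 3*(-⅙)))/13)*(29 + (-4 + (-5/(-8) + 3*(-⅙)))/13))) = 324/((2*((-4 + (-5*(-⅛) - ½))*(1/13))*(29 + (-4 + (-5*(-⅛) - ½))*(1/13)))) = 324/((2*((-4 + (5/8 - ½))*(1/13))*(29 + (-4 + (5/8 - ½))*(1/13)))) = 324/((2*((-4 + ⅛)*(1/13))*(29 + (-4 + ⅛)*(1/13)))) = 324/((2*(-31/8*1/13)*(29 - 31/8*1/13))) = 324/((2*(-31/104)*(29 - 31/104))) = 324/((2*(-31/104)*(2985/104))) = 324/(-92535/5408) = 324*(-5408/92535) = -584064/30845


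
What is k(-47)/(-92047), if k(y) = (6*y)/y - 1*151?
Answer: 145/92047 ≈ 0.0015753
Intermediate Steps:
k(y) = -145 (k(y) = 6 - 151 = -145)
k(-47)/(-92047) = -145/(-92047) = -145*(-1/92047) = 145/92047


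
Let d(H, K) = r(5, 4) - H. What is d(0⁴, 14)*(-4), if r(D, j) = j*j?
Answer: -64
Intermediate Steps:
r(D, j) = j²
d(H, K) = 16 - H (d(H, K) = 4² - H = 16 - H)
d(0⁴, 14)*(-4) = (16 - 1*0⁴)*(-4) = (16 - 1*0)*(-4) = (16 + 0)*(-4) = 16*(-4) = -64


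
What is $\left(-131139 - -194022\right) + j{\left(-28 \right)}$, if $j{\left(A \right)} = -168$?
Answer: $62715$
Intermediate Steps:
$\left(-131139 - -194022\right) + j{\left(-28 \right)} = \left(-131139 - -194022\right) - 168 = \left(-131139 + 194022\right) - 168 = 62883 - 168 = 62715$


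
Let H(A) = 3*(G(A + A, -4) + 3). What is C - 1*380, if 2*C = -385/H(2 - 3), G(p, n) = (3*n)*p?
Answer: -61945/162 ≈ -382.38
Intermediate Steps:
G(p, n) = 3*n*p
H(A) = 9 - 72*A (H(A) = 3*(3*(-4)*(A + A) + 3) = 3*(3*(-4)*(2*A) + 3) = 3*(-24*A + 3) = 3*(3 - 24*A) = 9 - 72*A)
C = -385/162 (C = (-385/(9 - 72*(2 - 3)))/2 = (-385/(9 - 72*(-1)))/2 = (-385/(9 + 72))/2 = (-385/81)/2 = (-385*1/81)/2 = (½)*(-385/81) = -385/162 ≈ -2.3765)
C - 1*380 = -385/162 - 1*380 = -385/162 - 380 = -61945/162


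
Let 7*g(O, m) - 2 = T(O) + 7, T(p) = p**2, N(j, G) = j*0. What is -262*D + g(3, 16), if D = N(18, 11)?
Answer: 18/7 ≈ 2.5714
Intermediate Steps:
N(j, G) = 0
D = 0
g(O, m) = 9/7 + O**2/7 (g(O, m) = 2/7 + (O**2 + 7)/7 = 2/7 + (7 + O**2)/7 = 2/7 + (1 + O**2/7) = 9/7 + O**2/7)
-262*D + g(3, 16) = -262*0 + (9/7 + (1/7)*3**2) = 0 + (9/7 + (1/7)*9) = 0 + (9/7 + 9/7) = 0 + 18/7 = 18/7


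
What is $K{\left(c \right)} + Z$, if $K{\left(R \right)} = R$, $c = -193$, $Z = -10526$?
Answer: $-10719$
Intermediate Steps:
$K{\left(c \right)} + Z = -193 - 10526 = -10719$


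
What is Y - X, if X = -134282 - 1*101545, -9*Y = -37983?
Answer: 720142/3 ≈ 2.4005e+5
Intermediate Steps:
Y = 12661/3 (Y = -1/9*(-37983) = 12661/3 ≈ 4220.3)
X = -235827 (X = -134282 - 101545 = -235827)
Y - X = 12661/3 - 1*(-235827) = 12661/3 + 235827 = 720142/3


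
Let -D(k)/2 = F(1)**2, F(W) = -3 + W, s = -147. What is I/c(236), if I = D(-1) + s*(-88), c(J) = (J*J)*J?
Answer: 202/205379 ≈ 0.00098355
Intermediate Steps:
c(J) = J**3 (c(J) = J**2*J = J**3)
D(k) = -8 (D(k) = -2*(-3 + 1)**2 = -2*(-2)**2 = -2*4 = -8)
I = 12928 (I = -8 - 147*(-88) = -8 + 12936 = 12928)
I/c(236) = 12928/(236**3) = 12928/13144256 = 12928*(1/13144256) = 202/205379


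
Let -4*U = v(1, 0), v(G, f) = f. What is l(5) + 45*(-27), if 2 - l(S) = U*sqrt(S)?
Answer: -1213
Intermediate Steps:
U = 0 (U = -1/4*0 = 0)
l(S) = 2 (l(S) = 2 - 0*sqrt(S) = 2 - 1*0 = 2 + 0 = 2)
l(5) + 45*(-27) = 2 + 45*(-27) = 2 - 1215 = -1213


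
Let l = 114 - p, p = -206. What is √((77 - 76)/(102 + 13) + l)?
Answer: 3*√470235/115 ≈ 17.889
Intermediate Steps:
l = 320 (l = 114 - 1*(-206) = 114 + 206 = 320)
√((77 - 76)/(102 + 13) + l) = √((77 - 76)/(102 + 13) + 320) = √(1/115 + 320) = √(36801/115) = 3*√470235/115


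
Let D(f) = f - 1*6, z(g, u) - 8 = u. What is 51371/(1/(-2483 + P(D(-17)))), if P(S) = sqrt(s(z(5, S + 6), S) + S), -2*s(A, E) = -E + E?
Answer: -127554193 + 51371*I*sqrt(23) ≈ -1.2755e+8 + 2.4637e+5*I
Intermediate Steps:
z(g, u) = 8 + u
D(f) = -6 + f (D(f) = f - 6 = -6 + f)
s(A, E) = 0 (s(A, E) = -(-E + E)/2 = -1/2*0 = 0)
P(S) = sqrt(S) (P(S) = sqrt(0 + S) = sqrt(S))
51371/(1/(-2483 + P(D(-17)))) = 51371/(1/(-2483 + sqrt(-6 - 17))) = 51371/(1/(-2483 + sqrt(-23))) = 51371/(1/(-2483 + I*sqrt(23))) = 51371*(-2483 + I*sqrt(23)) = -127554193 + 51371*I*sqrt(23)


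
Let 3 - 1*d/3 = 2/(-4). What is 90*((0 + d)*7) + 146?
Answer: 6761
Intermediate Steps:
d = 21/2 (d = 9 - 6/(-4) = 9 - 6*(-1)/4 = 9 - 3*(-½) = 9 + 3/2 = 21/2 ≈ 10.500)
90*((0 + d)*7) + 146 = 90*((0 + 21/2)*7) + 146 = 90*((21/2)*7) + 146 = 90*(147/2) + 146 = 6615 + 146 = 6761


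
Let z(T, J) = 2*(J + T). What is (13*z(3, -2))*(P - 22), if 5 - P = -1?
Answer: -416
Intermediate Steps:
P = 6 (P = 5 - 1*(-1) = 5 + 1 = 6)
z(T, J) = 2*J + 2*T
(13*z(3, -2))*(P - 22) = (13*(2*(-2) + 2*3))*(6 - 22) = (13*(-4 + 6))*(-16) = (13*2)*(-16) = 26*(-16) = -416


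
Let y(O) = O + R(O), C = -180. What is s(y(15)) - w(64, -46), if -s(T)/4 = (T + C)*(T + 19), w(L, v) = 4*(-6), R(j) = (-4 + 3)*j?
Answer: 13704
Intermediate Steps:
R(j) = -j
w(L, v) = -24
y(O) = 0 (y(O) = O - O = 0)
s(T) = -4*(-180 + T)*(19 + T) (s(T) = -4*(T - 180)*(T + 19) = -4*(-180 + T)*(19 + T))
s(y(15)) - w(64, -46) = (13680 - 4*0**2 + 644*0) - 1*(-24) = (13680 - 4*0 + 0) + 24 = (13680 + 0 + 0) + 24 = 13680 + 24 = 13704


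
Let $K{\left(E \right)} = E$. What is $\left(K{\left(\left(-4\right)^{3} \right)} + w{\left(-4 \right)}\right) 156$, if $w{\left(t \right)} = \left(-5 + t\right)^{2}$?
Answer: $2652$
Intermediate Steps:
$\left(K{\left(\left(-4\right)^{3} \right)} + w{\left(-4 \right)}\right) 156 = \left(\left(-4\right)^{3} + \left(-5 - 4\right)^{2}\right) 156 = \left(-64 + \left(-9\right)^{2}\right) 156 = \left(-64 + 81\right) 156 = 17 \cdot 156 = 2652$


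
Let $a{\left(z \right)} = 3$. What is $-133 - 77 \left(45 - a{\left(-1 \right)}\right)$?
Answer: $-3367$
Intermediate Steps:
$-133 - 77 \left(45 - a{\left(-1 \right)}\right) = -133 - 77 \left(45 - 3\right) = -133 - 3234 = -3367$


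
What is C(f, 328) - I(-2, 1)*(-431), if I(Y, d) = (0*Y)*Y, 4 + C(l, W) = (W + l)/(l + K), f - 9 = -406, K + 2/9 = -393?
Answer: -27827/7112 ≈ -3.9127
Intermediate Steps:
K = -3539/9 (K = -2/9 - 393 = -3539/9 ≈ -393.22)
f = -397 (f = 9 - 406 = -397)
C(l, W) = -4 + (W + l)/(-3539/9 + l) (C(l, W) = -4 + (W + l)/(l - 3539/9) = -4 + (W + l)/(-3539/9 + l))
I(Y, d) = 0 (I(Y, d) = 0*Y = 0)
C(f, 328) - I(-2, 1)*(-431) = (14156 - 27*(-397) + 9*328)/(-3539 + 9*(-397)) - 0*(-431) = (14156 + 10719 + 2952)/(-3539 - 3573) - 1*0 = 27827/(-7112) + 0 = -1/7112*27827 + 0 = -27827/7112 + 0 = -27827/7112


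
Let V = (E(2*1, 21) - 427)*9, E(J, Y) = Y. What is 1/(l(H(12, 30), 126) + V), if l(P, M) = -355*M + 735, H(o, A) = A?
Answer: -1/47649 ≈ -2.0987e-5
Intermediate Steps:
V = -3654 (V = (21 - 427)*9 = -406*9 = -3654)
l(P, M) = 735 - 355*M
1/(l(H(12, 30), 126) + V) = 1/((735 - 355*126) - 3654) = 1/((735 - 44730) - 3654) = 1/(-43995 - 3654) = 1/(-47649) = -1/47649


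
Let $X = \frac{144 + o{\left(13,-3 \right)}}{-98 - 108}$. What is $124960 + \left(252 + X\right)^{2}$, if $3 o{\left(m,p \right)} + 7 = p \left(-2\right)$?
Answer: $\frac{71844866065}{381924} \approx 1.8811 \cdot 10^{5}$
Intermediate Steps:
$o{\left(m,p \right)} = - \frac{7}{3} - \frac{2 p}{3}$ ($o{\left(m,p \right)} = - \frac{7}{3} + \frac{p \left(-2\right)}{3} = - \frac{7}{3} + \frac{\left(-2\right) p}{3} = - \frac{7}{3} - \frac{2 p}{3}$)
$X = - \frac{431}{618}$ ($X = \frac{144 - \frac{1}{3}}{-98 - 108} = \frac{144 + \left(- \frac{7}{3} + 2\right)}{-98 - 108} = \frac{144 - \frac{1}{3}}{-206} = \frac{431}{3} \left(- \frac{1}{206}\right) = - \frac{431}{618} \approx -0.69741$)
$124960 + \left(252 + X\right)^{2} = 124960 + \left(252 - \frac{431}{618}\right)^{2} = 124960 + \left(\frac{155305}{618}\right)^{2} = 124960 + \frac{24119643025}{381924} = \frac{71844866065}{381924}$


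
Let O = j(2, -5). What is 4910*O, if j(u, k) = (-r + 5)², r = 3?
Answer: 19640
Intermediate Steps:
j(u, k) = 4 (j(u, k) = (-1*3 + 5)² = (-3 + 5)² = 2² = 4)
O = 4
4910*O = 4910*4 = 19640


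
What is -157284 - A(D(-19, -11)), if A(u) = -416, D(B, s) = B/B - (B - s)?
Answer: -156868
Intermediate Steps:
D(B, s) = 1 + s - B (D(B, s) = 1 + (s - B) = 1 + s - B)
-157284 - A(D(-19, -11)) = -157284 - 1*(-416) = -157284 + 416 = -156868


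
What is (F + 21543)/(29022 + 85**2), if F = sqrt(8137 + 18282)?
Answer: 21543/36247 + sqrt(26419)/36247 ≈ 0.59882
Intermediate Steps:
F = sqrt(26419) ≈ 162.54
(F + 21543)/(29022 + 85**2) = (sqrt(26419) + 21543)/(29022 + 85**2) = (21543 + sqrt(26419))/(29022 + 7225) = (21543 + sqrt(26419))/36247 = (21543 + sqrt(26419))*(1/36247) = 21543/36247 + sqrt(26419)/36247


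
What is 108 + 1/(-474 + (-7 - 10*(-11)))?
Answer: 40067/371 ≈ 108.00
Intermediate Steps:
108 + 1/(-474 + (-7 - 10*(-11))) = 108 + 1/(-474 + (-7 + 110)) = 108 + 1/(-474 + 103) = 108 + 1/(-371) = 108 - 1/371 = 40067/371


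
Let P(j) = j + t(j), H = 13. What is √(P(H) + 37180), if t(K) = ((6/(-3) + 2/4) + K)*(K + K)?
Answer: 2*√9373 ≈ 193.63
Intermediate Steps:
t(K) = 2*K*(-3/2 + K) (t(K) = ((6*(-⅓) + 2*(¼)) + K)*(2*K) = ((-2 + ½) + K)*(2*K) = (-3/2 + K)*(2*K) = 2*K*(-3/2 + K))
P(j) = j + j*(-3 + 2*j)
√(P(H) + 37180) = √(2*13*(-1 + 13) + 37180) = √(2*13*12 + 37180) = √(312 + 37180) = √37492 = 2*√9373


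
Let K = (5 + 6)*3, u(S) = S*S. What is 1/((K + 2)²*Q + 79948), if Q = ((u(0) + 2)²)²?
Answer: 1/99548 ≈ 1.0045e-5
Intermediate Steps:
u(S) = S²
K = 33 (K = 11*3 = 33)
Q = 16 (Q = ((0² + 2)²)² = ((0 + 2)²)² = (2²)² = 4² = 16)
1/((K + 2)²*Q + 79948) = 1/((33 + 2)²*16 + 79948) = 1/(35²*16 + 79948) = 1/(1225*16 + 79948) = 1/(19600 + 79948) = 1/99548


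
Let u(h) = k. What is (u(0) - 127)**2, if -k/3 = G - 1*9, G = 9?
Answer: 16129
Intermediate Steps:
k = 0 (k = -3*(9 - 1*9) = -3*(9 - 9) = -3*0 = 0)
u(h) = 0
(u(0) - 127)**2 = (0 - 127)**2 = (-127)**2 = 16129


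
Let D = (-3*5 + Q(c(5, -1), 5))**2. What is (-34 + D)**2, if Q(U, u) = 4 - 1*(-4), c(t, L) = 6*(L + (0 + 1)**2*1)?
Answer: 225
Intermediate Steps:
c(t, L) = 6 + 6*L (c(t, L) = 6*(L + 1**2*1) = 6*(L + 1*1) = 6*(L + 1) = 6*(1 + L) = 6 + 6*L)
Q(U, u) = 8 (Q(U, u) = 4 + 4 = 8)
D = 49 (D = (-3*5 + 8)**2 = (-15 + 8)**2 = (-7)**2 = 49)
(-34 + D)**2 = (-34 + 49)**2 = 15**2 = 225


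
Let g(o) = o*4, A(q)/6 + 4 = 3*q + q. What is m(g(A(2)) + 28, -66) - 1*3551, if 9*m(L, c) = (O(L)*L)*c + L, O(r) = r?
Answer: -1046651/9 ≈ -1.1629e+5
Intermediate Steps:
A(q) = -24 + 24*q (A(q) = -24 + 6*(3*q + q) = -24 + 6*(4*q) = -24 + 24*q)
g(o) = 4*o
m(L, c) = L/9 + c*L²/9 (m(L, c) = ((L*L)*c + L)/9 = (L²*c + L)/9 = (c*L² + L)/9 = (L + c*L²)/9 = L/9 + c*L²/9)
m(g(A(2)) + 28, -66) - 1*3551 = (4*(-24 + 24*2) + 28)*(1 + (4*(-24 + 24*2) + 28)*(-66))/9 - 1*3551 = (4*(-24 + 48) + 28)*(1 + (4*(-24 + 48) + 28)*(-66))/9 - 3551 = (4*24 + 28)*(1 + (4*24 + 28)*(-66))/9 - 3551 = (96 + 28)*(1 + (96 + 28)*(-66))/9 - 3551 = (⅑)*124*(1 + 124*(-66)) - 3551 = (⅑)*124*(1 - 8184) - 3551 = (⅑)*124*(-8183) - 3551 = -1014692/9 - 3551 = -1046651/9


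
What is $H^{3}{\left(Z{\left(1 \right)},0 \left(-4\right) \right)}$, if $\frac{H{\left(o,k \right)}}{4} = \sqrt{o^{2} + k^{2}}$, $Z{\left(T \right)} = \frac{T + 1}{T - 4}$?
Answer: $\frac{512}{27} \approx 18.963$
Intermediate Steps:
$Z{\left(T \right)} = \frac{1 + T}{-4 + T}$
$H{\left(o,k \right)} = 4 \sqrt{k^{2} + o^{2}}$ ($H{\left(o,k \right)} = 4 \sqrt{o^{2} + k^{2}} = 4 \sqrt{k^{2} + o^{2}}$)
$H^{3}{\left(Z{\left(1 \right)},0 \left(-4\right) \right)} = \left(4 \sqrt{\left(0 \left(-4\right)\right)^{2} + \left(\frac{1 + 1}{-4 + 1}\right)^{2}}\right)^{3} = \left(4 \sqrt{0^{2} + \left(\frac{1}{-3} \cdot 2\right)^{2}}\right)^{3} = \left(4 \sqrt{0 + \left(\left(- \frac{1}{3}\right) 2\right)^{2}}\right)^{3} = \left(4 \sqrt{0 + \left(- \frac{2}{3}\right)^{2}}\right)^{3} = \left(4 \sqrt{0 + \frac{4}{9}}\right)^{3} = \left(4 \sqrt{\frac{4}{9}}\right)^{3} = \left(4 \cdot \frac{2}{3}\right)^{3} = \left(\frac{8}{3}\right)^{3} = \frac{512}{27}$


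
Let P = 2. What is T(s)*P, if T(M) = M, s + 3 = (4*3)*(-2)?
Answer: -54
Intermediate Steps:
s = -27 (s = -3 + (4*3)*(-2) = -3 + 12*(-2) = -3 - 24 = -27)
T(s)*P = -27*2 = -54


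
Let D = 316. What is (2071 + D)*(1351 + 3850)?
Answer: 12414787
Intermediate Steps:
(2071 + D)*(1351 + 3850) = (2071 + 316)*(1351 + 3850) = 2387*5201 = 12414787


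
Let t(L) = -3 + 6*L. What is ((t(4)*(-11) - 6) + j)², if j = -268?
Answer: 255025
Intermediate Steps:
((t(4)*(-11) - 6) + j)² = (((-3 + 6*4)*(-11) - 6) - 268)² = (((-3 + 24)*(-11) - 6) - 268)² = ((21*(-11) - 6) - 268)² = ((-231 - 6) - 268)² = (-237 - 268)² = (-505)² = 255025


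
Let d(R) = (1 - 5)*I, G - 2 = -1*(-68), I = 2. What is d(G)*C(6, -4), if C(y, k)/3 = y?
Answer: -144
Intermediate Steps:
C(y, k) = 3*y
G = 70 (G = 2 - 1*(-68) = 2 + 68 = 70)
d(R) = -8 (d(R) = (1 - 5)*2 = -4*2 = -8)
d(G)*C(6, -4) = -24*6 = -8*18 = -144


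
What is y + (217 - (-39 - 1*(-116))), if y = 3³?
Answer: 167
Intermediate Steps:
y = 27
y + (217 - (-39 - 1*(-116))) = 27 + (217 - (-39 - 1*(-116))) = 27 + (217 - (-39 + 116)) = 27 + (217 - 1*77) = 27 + (217 - 77) = 27 + 140 = 167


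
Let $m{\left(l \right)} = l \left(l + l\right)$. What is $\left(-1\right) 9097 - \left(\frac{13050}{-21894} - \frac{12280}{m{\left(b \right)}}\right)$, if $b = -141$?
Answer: $- \frac{659883214558}{72545769} \approx -9096.1$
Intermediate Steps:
$m{\left(l \right)} = 2 l^{2}$ ($m{\left(l \right)} = l 2 l = 2 l^{2}$)
$\left(-1\right) 9097 - \left(\frac{13050}{-21894} - \frac{12280}{m{\left(b \right)}}\right) = \left(-1\right) 9097 - \left(\frac{13050}{-21894} - \frac{12280}{2 \left(-141\right)^{2}}\right) = -9097 - \left(13050 \left(- \frac{1}{21894}\right) - \frac{12280}{2 \cdot 19881}\right) = -9097 - \left(- \frac{2175}{3649} - \frac{12280}{39762}\right) = -9097 - \left(- \frac{2175}{3649} - \frac{6140}{19881}\right) = -9097 - - \frac{65646035}{72545769} = -9097 + \frac{65646035}{72545769} = - \frac{659883214558}{72545769}$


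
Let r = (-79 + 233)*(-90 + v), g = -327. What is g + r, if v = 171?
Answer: 12147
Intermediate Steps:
r = 12474 (r = (-79 + 233)*(-90 + 171) = 154*81 = 12474)
g + r = -327 + 12474 = 12147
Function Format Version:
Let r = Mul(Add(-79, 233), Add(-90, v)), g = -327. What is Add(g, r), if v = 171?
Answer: 12147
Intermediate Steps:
r = 12474 (r = Mul(Add(-79, 233), Add(-90, 171)) = Mul(154, 81) = 12474)
Add(g, r) = Add(-327, 12474) = 12147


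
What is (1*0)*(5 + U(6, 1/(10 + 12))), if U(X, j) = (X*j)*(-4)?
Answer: 0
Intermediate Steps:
U(X, j) = -4*X*j
(1*0)*(5 + U(6, 1/(10 + 12))) = (1*0)*(5 - 4*6/(10 + 12)) = 0*(5 - 4*6/22) = 0*(5 - 4*6*1/22) = 0*(5 - 12/11) = 0*(43/11) = 0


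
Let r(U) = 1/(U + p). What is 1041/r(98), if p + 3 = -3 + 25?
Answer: 121797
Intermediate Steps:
p = 19 (p = -3 + (-3 + 25) = -3 + 22 = 19)
r(U) = 1/(19 + U) (r(U) = 1/(U + 19) = 1/(19 + U))
1041/r(98) = 1041/(1/(19 + 98)) = 1041/(1/117) = 1041*117 = 121797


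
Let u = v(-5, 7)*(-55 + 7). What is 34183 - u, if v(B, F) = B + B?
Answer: 33703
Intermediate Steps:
v(B, F) = 2*B
u = 480 (u = (2*(-5))*(-55 + 7) = -10*(-48) = 480)
34183 - u = 34183 - 1*480 = 34183 - 480 = 33703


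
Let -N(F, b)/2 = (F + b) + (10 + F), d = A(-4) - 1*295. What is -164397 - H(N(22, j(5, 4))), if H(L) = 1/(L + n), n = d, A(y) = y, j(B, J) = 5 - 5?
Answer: -66909578/407 ≈ -1.6440e+5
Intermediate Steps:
j(B, J) = 0
d = -299 (d = -4 - 1*295 = -4 - 295 = -299)
n = -299
N(F, b) = -20 - 4*F - 2*b (N(F, b) = -2*((F + b) + (10 + F)) = -2*(10 + b + 2*F) = -20 - 4*F - 2*b)
H(L) = 1/(-299 + L) (H(L) = 1/(L - 299) = 1/(-299 + L))
-164397 - H(N(22, j(5, 4))) = -164397 - 1/(-299 + (-20 - 4*22 - 2*0)) = -164397 - 1/(-299 + (-20 - 88 + 0)) = -164397 - 1/(-299 - 108) = -164397 - 1/(-407) = -164397 - 1*(-1/407) = -164397 + 1/407 = -66909578/407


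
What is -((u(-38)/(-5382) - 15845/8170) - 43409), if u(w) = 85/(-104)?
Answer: 19851725977955/457297776 ≈ 43411.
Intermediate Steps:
u(w) = -85/104 (u(w) = 85*(-1/104) = -85/104)
-((u(-38)/(-5382) - 15845/8170) - 43409) = -((-85/104/(-5382) - 15845/8170) - 43409) = -((-85/104*(-1/5382) - 15845*1/8170) - 43409) = -((85/559728 - 3169/1634) - 43409) = -(-886819571/457297776 - 43409) = -1*(-19851725977955/457297776) = 19851725977955/457297776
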